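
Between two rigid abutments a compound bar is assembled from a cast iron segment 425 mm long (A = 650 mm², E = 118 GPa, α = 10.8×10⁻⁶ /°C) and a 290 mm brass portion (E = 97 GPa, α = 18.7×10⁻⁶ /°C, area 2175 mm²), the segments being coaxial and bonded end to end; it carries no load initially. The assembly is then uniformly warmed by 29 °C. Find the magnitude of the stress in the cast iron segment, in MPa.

With the walls removed the bar would change length by δ_free = Σ αᵢΔT Lᵢ = 10.8×10⁻⁶×29×425 + 18.7×10⁻⁶×29×290 = 0.2904 mm.
Since the ends are fixed, an axial force P builds up, equal in every segment, with P · Σ Lᵢ/(AᵢEᵢ) = δ_free.
The series flexibility is Σ Lᵢ/(AᵢEᵢ) = 425/(650×118×10³) + 290/(2175×97×10³) = 6.916×10⁻⁶ mm/N.
Hence P = δ_free / Σ(L/AE) = 0.2904/6.916×10⁻⁶ = 41.99 kN (compressive).
σ_{cast iron} = P / A = 41990 / 650 = 64.6 MPa.

σ ≈ 64.6 MPa (compressive)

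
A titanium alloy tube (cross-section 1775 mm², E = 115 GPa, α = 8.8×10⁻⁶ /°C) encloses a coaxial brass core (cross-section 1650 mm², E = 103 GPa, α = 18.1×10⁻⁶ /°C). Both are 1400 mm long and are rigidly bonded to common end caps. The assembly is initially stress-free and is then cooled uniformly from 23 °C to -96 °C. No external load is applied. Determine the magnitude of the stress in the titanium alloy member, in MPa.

The brass has the larger α, so on cooling it would change length more than the titanium alloy if both were free. The rigid plates force a common final length, so the brass is put into tension and the titanium alloy into compression, with equal and opposite forces P (no external load).
Equating the net (thermal + elastic) strains gives |α₁ − α₂|·ΔT = P·[1/(A₁E₁) + 1/(A₂E₂)].
|α₁ − α₂|·ΔT = 9.3×10⁻⁶ × 119 = 0.001107.
1/(A₁E₁) + 1/(A₂E₂) = 1/(1775×115×10³) + 1/(1650×103×10³) = 1.078×10⁻⁸ N⁻¹.
P = 0.001107 / 1.078×10⁻⁸ = 102600 N = 102.6 kN.
σ_{titanium alloy} = P/A₁ = 102600/1775 = 57.82 MPa, compressive.

σ ≈ 57.8 MPa (compressive)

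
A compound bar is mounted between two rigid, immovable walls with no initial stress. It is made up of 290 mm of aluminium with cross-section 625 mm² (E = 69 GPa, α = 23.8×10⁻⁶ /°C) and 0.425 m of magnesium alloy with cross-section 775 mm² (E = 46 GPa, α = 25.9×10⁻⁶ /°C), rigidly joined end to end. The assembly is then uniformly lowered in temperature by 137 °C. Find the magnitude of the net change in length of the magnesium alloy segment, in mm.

If the supports were absent, the total length change would be Σ αᵢΔT Lᵢ = 23.8×10⁻⁶×137×290 + 25.9×10⁻⁶×137×425 = 2.454 mm.
The rigid supports impose zero overall length change; the single axial force P common to all segments must satisfy P Σ Lᵢ/(AᵢEᵢ) = δ_free.
Σ Lᵢ/(AᵢEᵢ) = 290/(625×69×10³) + 425/(775×46×10³) = 1.865×10⁻⁵ mm/N.
So P = 2.454 / 1.865×10⁻⁵ = 131.6 kN, tensile.
For the magnesium alloy segment, free thermal change = 25.9×10⁻⁶×137×425 = 1.508 mm and elastic change from P = 131600×425/(775×46×10³) = 1.569 mm; these oppose, so the net change is 0.0607 mm (segment lengthens).

|ΔL| ≈ 0.0607 mm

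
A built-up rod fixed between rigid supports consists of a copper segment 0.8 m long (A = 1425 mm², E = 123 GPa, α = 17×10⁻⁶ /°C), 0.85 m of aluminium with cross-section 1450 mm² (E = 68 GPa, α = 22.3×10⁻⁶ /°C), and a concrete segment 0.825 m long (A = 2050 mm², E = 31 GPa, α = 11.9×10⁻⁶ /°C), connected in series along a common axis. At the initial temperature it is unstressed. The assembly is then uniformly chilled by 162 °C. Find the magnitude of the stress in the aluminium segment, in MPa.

If the supports were absent, the total length change would be Σ αᵢΔT Lᵢ = 17×10⁻⁶×162×800 + 22.3×10⁻⁶×162×850 + 11.9×10⁻⁶×162×825 = 6.864 mm.
The walls prevent any net length change, so an axial force P (same in every segment) develops. Compatibility: P · Σ Lᵢ/(AᵢEᵢ) = δ_free.
The series flexibility is Σ Lᵢ/(AᵢEᵢ) = 800/(1425×123×10³) + 850/(1450×68×10³) + 825/(2050×31×10³) = 2.617×10⁻⁵ mm/N.
Hence P = δ_free / Σ(L/AE) = 6.864/2.617×10⁻⁵ = 262.3 kN (tensile).
σ_{aluminium} = P / A = 262300 / 1450 = 180.9 MPa.

σ ≈ 181 MPa (tensile)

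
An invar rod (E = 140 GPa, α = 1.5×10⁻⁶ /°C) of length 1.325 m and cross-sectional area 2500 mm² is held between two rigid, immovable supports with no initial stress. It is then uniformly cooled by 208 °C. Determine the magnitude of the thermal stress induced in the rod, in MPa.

σ ≈ 43.7 MPa (tensile)

With length fixed, the mechanical strain must cancel the thermal strain αΔT = 1.5×10⁻⁶ × 208 = 312×10⁻⁶.
The stress required to suppress this strain is σ = Eε = 140×10³ × 312×10⁻⁶ = 43.68 MPa, tensile since the rod is trying to contract.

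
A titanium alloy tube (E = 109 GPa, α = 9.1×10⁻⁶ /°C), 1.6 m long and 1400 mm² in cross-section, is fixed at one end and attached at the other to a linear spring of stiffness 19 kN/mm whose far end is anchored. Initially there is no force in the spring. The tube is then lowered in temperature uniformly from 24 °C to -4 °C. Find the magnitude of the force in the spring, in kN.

If the spring were absent the tube would shorten by αΔT L = 9.1×10⁻⁶ × 28 × 1600 = 0.4077 mm.
With a force P in the spring, the elastic change of the tube is PL/(AE) and that of the spring is P/k; compatibility requires their sum to equal δ_free.
P [ L/(AE) + 1/k ] = δ_free → P [ 1600/(1400×109×10³) + 1/(19×10³) ] = 0.4077.
P = 0.4077 / 6.312×10⁻⁵ = 6459 N.

P ≈ 6.46 kN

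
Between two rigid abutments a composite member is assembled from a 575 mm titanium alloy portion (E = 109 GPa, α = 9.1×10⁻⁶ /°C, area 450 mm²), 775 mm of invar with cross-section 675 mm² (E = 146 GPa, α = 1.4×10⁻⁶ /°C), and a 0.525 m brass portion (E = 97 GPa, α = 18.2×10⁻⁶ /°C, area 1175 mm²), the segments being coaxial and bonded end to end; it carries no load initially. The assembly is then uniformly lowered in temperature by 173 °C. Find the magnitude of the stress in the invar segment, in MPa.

With the walls removed the bar would change length by δ_free = Σ αᵢΔT Lᵢ = 9.1×10⁻⁶×173×575 + 1.4×10⁻⁶×173×775 + 18.2×10⁻⁶×173×525 = 2.746 mm.
The walls prevent any net length change, so an axial force P (same in every segment) develops. Compatibility: P · Σ Lᵢ/(AᵢEᵢ) = δ_free.
Σ Lᵢ/(AᵢEᵢ) = 575/(450×109×10³) + 775/(675×146×10³) + 525/(1175×97×10³) = 2.419×10⁻⁵ mm/N.
P = 2.746 / 2.419×10⁻⁵ = 113500 N = 113.5 kN, tensile.
σ_{invar} = P / A = 113500 / 675 = 168.2 MPa.

σ ≈ 168 MPa (tensile)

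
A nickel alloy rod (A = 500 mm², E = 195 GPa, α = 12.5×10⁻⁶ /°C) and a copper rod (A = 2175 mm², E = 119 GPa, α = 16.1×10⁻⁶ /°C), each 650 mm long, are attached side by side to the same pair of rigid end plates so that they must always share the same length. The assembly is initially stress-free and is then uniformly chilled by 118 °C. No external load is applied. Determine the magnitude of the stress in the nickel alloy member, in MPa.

σ ≈ 60.2 MPa (compressive)

The copper has the larger α, so on cooling it would change length more than the nickel alloy if both were free. The rigid plates force a common final length, so the copper is put into tension and the nickel alloy into compression, with equal and opposite forces P (no external load).
Setting the final lengths equal and cancelling L: (α₁ − α₂)ΔT = P/(A₁E₁) + P/(A₂E₂).
|α₁ − α₂|·ΔT = 3.6×10⁻⁶ × 118 = 0.0004248.
1/(A₁E₁) + 1/(A₂E₂) = 1/(500×195×10³) + 1/(2175×119×10³) = 1.412×10⁻⁸ N⁻¹.
So P = 0.0004248 / 1.412×10⁻⁸ = 30.08 kN.
σ_{nickel alloy} = P/A₁ = 30080/500 = 60.17 MPa, compressive.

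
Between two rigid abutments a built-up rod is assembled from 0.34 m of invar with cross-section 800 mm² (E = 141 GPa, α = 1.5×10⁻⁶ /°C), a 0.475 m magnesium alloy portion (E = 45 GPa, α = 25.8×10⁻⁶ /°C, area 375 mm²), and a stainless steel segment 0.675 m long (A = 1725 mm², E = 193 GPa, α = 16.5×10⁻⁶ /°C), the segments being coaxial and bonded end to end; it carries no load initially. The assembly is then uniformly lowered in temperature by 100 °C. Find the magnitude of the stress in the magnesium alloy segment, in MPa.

If the supports were absent, the total length change would be Σ αᵢΔT Lᵢ = 1.5×10⁻⁶×100×340 + 25.8×10⁻⁶×100×475 + 16.5×10⁻⁶×100×675 = 2.39 mm.
The walls prevent any net length change, so an axial force P (same in every segment) develops. Compatibility: P · Σ Lᵢ/(AᵢEᵢ) = δ_free.
The series flexibility is Σ Lᵢ/(AᵢEᵢ) = 340/(800×141×10³) + 475/(375×45×10³) + 675/(1725×193×10³) = 3.319×10⁻⁵ mm/N.
So P = 2.39 / 3.319×10⁻⁵ = 72.02 kN, tensile.
σ_{magnesium alloy} = P / A = 72020 / 375 = 192 MPa.

σ ≈ 192 MPa (tensile)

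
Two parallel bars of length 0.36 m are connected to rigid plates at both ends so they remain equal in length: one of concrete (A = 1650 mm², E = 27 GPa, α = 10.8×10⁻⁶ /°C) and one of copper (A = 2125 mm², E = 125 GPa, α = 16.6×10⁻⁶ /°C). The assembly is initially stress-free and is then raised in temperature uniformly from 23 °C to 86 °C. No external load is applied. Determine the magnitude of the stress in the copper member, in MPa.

Both members must finish at the same length. With the larger α, the copper tends to over-expand; the plates restrain it, putting the copper in compression and the concrete in tension. With no external load the two internal forces are equal and opposite, magnitude P.
Setting the final lengths equal and cancelling L: (α₁ − α₂)ΔT = P/(A₁E₁) + P/(A₂E₂).
|α₁ − α₂|·ΔT = 5.8×10⁻⁶ × 63 = 0.0003654.
1/(A₁E₁) + 1/(A₂E₂) = 1/(1650×27×10³) + 1/(2125×125×10³) = 2.621×10⁻⁸ N⁻¹.
So P = 0.0003654 / 2.621×10⁻⁸ = 13.94 kN.
σ_{copper} = P/A₂ = 13940/2125 = 6.56 MPa, compressive.

σ ≈ 6.56 MPa (compressive)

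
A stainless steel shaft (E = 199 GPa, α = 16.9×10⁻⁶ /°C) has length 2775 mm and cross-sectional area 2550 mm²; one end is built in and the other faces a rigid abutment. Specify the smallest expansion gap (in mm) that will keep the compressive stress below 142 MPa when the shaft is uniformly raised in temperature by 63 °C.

With no wall the shaft would lengthen by αΔT L = 16.9×10⁻⁶ × 63 × 2775 = 2.955 mm.
At the allowable stress the elastic shortening the wall may impose is σL/E = 142 × 2775 / (199×10³) = 1.98 mm.
So the gap has to take up the difference, g_min = δ_free − σL/E = 2.955 − 1.98 = 0.9744 mm.

g ≈ 0.974 mm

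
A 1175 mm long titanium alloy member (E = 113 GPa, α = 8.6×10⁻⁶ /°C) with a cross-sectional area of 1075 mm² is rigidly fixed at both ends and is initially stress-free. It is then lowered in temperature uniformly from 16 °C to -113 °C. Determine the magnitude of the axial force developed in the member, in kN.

Full restraint means ε = 0, so the stress is σ = EαΔT = 113×10³ × 8.6×10⁻⁶ × 129 = 125.4 MPa.
Then P = σA = 125.4 × 1075 mm² = 134.8 kN, tensile.

P ≈ 135 kN (tensile)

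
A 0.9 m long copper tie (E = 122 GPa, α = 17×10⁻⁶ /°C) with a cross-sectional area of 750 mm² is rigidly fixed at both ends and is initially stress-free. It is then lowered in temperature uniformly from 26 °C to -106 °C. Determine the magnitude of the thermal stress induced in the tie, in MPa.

σ ≈ 274 MPa (tensile)

Because both ends are immovable the net strain is zero, and the suppressed thermal strain is αΔT = 17×10⁻⁶ × 132 = 2244×10⁻⁶.
σ = EαΔT = 122×10³ × 17×10⁻⁶ × 132 = 273.8 MPa (tensile; the tie is trying to contract).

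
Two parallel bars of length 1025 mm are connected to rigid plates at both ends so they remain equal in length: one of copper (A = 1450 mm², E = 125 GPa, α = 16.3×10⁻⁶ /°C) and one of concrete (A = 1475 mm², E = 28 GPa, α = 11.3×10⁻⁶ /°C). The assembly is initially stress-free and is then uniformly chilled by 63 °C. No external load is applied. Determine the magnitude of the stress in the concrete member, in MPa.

σ ≈ 7.18 MPa (compressive)

Both members must finish at the same length. With the larger α, the copper tends to over-contract; the plates restrain it, putting the copper in tension and the concrete in compression. With no external load the two internal forces are equal and opposite, magnitude P.
Compatibility of the two members (thermal + elastic change equal): (α₁ − α₂)ΔT = P·[1/(A₁E₁) + 1/(A₂E₂)].
|α₁ − α₂|·ΔT = 5×10⁻⁶ × 63 = 0.000315.
1/(A₁E₁) + 1/(A₂E₂) = 1/(1450×125×10³) + 1/(1475×28×10³) = 2.973×10⁻⁸ N⁻¹.
So P = 0.000315 / 2.973×10⁻⁸ = 10.6 kN.
σ_{concrete} = P/A₂ = 10600/1475 = 7.183 MPa, compressive.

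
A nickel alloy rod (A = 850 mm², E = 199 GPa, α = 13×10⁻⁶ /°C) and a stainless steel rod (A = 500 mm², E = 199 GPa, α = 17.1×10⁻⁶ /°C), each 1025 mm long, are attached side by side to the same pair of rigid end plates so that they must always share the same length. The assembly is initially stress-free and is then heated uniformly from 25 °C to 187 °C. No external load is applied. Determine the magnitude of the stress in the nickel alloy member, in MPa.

The stainless steel has the larger α, so on heating it would change length more than the nickel alloy if both were free. The rigid plates force a common final length, so the stainless steel is put into compression and the nickel alloy into tension, with equal and opposite forces P (no external load).
Setting the final lengths equal and cancelling L: (α₁ − α₂)ΔT = P/(A₁E₁) + P/(A₂E₂).
|α₁ − α₂|·ΔT = 4.1×10⁻⁶ × 162 = 0.0006642.
1/(A₁E₁) + 1/(A₂E₂) = 1/(850×199×10³) + 1/(500×199×10³) = 1.596×10⁻⁸ N⁻¹.
So P = 0.0006642 / 1.596×10⁻⁸ = 41.61 kN.
σ_{nickel alloy} = P/A₁ = 41610/850 = 48.95 MPa, tensile.

σ ≈ 49 MPa (tensile)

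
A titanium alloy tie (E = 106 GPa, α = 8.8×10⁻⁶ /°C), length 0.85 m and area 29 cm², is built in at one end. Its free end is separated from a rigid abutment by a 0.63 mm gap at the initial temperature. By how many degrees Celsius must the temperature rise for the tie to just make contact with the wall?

Contact occurs when the free expansion equals the gap: αΔT L = 0.63 mm.
ΔT = 0.63 / (8.8×10⁻⁶ × 850) = 84.22 °C.

ΔT ≈ 84.2 °C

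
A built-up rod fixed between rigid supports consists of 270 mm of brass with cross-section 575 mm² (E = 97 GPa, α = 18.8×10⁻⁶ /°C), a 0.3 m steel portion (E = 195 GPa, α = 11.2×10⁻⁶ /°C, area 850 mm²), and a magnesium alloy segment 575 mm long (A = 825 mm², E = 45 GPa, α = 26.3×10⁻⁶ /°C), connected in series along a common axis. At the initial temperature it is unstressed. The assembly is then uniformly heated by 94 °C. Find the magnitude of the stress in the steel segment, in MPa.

If the supports were absent, the total length change would be Σ αᵢΔT Lᵢ = 18.8×10⁻⁶×94×270 + 11.2×10⁻⁶×94×300 + 26.3×10⁻⁶×94×575 = 2.214 mm.
The rigid supports impose zero overall length change; the single axial force P common to all segments must satisfy P Σ Lᵢ/(AᵢEᵢ) = δ_free.
The series flexibility is Σ Lᵢ/(AᵢEᵢ) = 270/(575×97×10³) + 300/(850×195×10³) + 575/(825×45×10³) = 2.214×10⁻⁵ mm/N.
So P = 2.214 / 2.214×10⁻⁵ = 100 kN, compressive.
σ_{steel} = P / A = 100000 / 850 = 117.7 MPa.

σ ≈ 118 MPa (compressive)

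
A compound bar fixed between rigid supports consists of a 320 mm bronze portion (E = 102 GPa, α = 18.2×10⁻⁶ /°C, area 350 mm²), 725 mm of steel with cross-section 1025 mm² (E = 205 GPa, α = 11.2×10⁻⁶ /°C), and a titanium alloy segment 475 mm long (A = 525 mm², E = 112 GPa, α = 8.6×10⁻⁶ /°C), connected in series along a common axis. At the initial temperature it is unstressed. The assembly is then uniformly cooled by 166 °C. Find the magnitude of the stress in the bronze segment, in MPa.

If the supports were absent, the total length change would be Σ αᵢΔT Lᵢ = 18.2×10⁻⁶×166×320 + 11.2×10⁻⁶×166×725 + 8.6×10⁻⁶×166×475 = 2.993 mm.
The walls prevent any net length change, so an axial force P (same in every segment) develops. Compatibility: P · Σ Lᵢ/(AᵢEᵢ) = δ_free.
Σ Lᵢ/(AᵢEᵢ) = 320/(350×102×10³) + 725/(1025×205×10³) + 475/(525×112×10³) = 2.049×10⁻⁵ mm/N.
P = 2.993 / 2.049×10⁻⁵ = 146000 N = 146 kN, tensile.
σ_{bronze} = P / A = 146000 / 350 = 417.3 MPa.

σ ≈ 417 MPa (tensile)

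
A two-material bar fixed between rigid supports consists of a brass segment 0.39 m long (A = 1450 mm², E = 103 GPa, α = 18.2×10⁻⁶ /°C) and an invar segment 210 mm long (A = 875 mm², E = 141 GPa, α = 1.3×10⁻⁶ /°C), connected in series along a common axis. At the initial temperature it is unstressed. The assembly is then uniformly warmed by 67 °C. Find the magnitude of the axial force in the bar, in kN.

With the walls removed the bar would change length by δ_free = Σ αᵢΔT Lᵢ = 18.2×10⁻⁶×67×390 + 1.3×10⁻⁶×67×210 = 0.4939 mm.
The walls prevent any net length change, so an axial force P (same in every segment) develops. Compatibility: P · Σ Lᵢ/(AᵢEᵢ) = δ_free.
The series flexibility is Σ Lᵢ/(AᵢEᵢ) = 390/(1450×103×10³) + 210/(875×141×10³) = 4.313×10⁻⁶ mm/N.
Hence P = δ_free / Σ(L/AE) = 0.4939/4.313×10⁻⁶ = 114.5 kN (compressive).

P ≈ 114 kN (compressive)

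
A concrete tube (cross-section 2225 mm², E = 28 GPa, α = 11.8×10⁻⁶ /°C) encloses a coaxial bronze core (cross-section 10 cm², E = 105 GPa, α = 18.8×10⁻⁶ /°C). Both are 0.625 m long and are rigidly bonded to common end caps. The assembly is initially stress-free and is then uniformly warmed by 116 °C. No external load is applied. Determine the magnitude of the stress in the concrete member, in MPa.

σ ≈ 14.3 MPa (tensile)

Equilibrium of a rigid end plate with no external load gives equal and opposite internal forces ±P in the two members. Since α_{bronze} > α_{concrete}, heating drives the bronze into compression and the concrete into tension.
Setting the final lengths equal and cancelling L: (α₁ − α₂)ΔT = P/(A₁E₁) + P/(A₂E₂).
|α₁ − α₂|·ΔT = 7×10⁻⁶ × 116 = 0.000812.
1/(A₁E₁) + 1/(A₂E₂) = 1/(2225×28×10³) + 1/(1000×105×10³) = 2.558×10⁻⁸ N⁻¹.
P = 0.000812 / 2.558×10⁻⁸ = 31750 N = 31.75 kN.
σ_{concrete} = P/A₁ = 31750/2225 = 14.27 MPa, tensile.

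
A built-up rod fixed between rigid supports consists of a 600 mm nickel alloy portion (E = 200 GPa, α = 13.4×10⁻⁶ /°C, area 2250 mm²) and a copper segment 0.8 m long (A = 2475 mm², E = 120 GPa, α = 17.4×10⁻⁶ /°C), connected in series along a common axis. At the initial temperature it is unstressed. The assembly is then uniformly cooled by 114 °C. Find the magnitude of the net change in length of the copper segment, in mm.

|ΔL| ≈ 0.0877 mm

With the walls removed the bar would change length by δ_free = Σ αᵢΔT Lᵢ = 13.4×10⁻⁶×114×600 + 17.4×10⁻⁶×114×800 = 2.503 mm.
The walls prevent any net length change, so an axial force P (same in every segment) develops. Compatibility: P · Σ Lᵢ/(AᵢEᵢ) = δ_free.
The series flexibility is Σ Lᵢ/(AᵢEᵢ) = 600/(2250×200×10³) + 800/(2475×120×10³) = 4.027×10⁻⁶ mm/N.
P = 2.503 / 4.027×10⁻⁶ = 621700 N = 621.7 kN, tensile.
For the copper segment, free thermal change = 17.4×10⁻⁶×114×800 = 1.587 mm and elastic change from P = 621700×800/(2475×120×10³) = 1.675 mm; these oppose, so the net change is 0.0877 mm (segment lengthens).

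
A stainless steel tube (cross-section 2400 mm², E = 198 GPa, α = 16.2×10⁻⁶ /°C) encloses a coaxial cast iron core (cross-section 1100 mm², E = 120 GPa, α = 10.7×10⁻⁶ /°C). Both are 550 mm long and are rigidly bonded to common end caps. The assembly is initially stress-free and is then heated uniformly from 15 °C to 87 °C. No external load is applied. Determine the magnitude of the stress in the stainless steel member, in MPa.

Equilibrium of a rigid end plate with no external load gives equal and opposite internal forces ±P in the two members. Since α_{stainless steel} > α_{cast iron}, heating drives the stainless steel into compression and the cast iron into tension.
Setting the final lengths equal and cancelling L: (α₁ − α₂)ΔT = P/(A₁E₁) + P/(A₂E₂).
|α₁ − α₂|·ΔT = 5.5×10⁻⁶ × 72 = 0.000396.
1/(A₁E₁) + 1/(A₂E₂) = 1/(2400×198×10³) + 1/(1100×120×10³) = 9.68×10⁻⁹ N⁻¹.
So P = 0.000396 / 9.68×10⁻⁹ = 40.91 kN.
σ_{stainless steel} = P/A₁ = 40910/2400 = 17.05 MPa, compressive.

σ ≈ 17 MPa (compressive)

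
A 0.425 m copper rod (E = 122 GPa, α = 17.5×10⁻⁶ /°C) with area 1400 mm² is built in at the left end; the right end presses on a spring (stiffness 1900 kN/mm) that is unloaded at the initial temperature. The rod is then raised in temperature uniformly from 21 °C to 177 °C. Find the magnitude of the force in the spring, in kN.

The unrestrained thermal change is αΔT L = 17.5×10⁻⁶ × 156 × 425 = 1.16 mm.
Let P be the compressive force at the spring. The rod shortens elastically by PL/(AE) and the spring compresses by P/k; together these equal δ_free.
So P = δ_free / [L/(AE) + 1/k] = 1.16 / [ 425/(1400×122×10³) + 1/(1900×10³) ].
P = 1.16 / 3.015×10⁻⁶ = 384900 N.

P ≈ 385 kN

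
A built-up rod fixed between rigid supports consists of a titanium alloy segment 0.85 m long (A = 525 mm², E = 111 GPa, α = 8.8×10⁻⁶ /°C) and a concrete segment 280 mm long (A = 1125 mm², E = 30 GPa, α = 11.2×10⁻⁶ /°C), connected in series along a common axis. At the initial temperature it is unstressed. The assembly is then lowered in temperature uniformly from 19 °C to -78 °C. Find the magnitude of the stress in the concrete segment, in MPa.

σ ≈ 40 MPa (tensile)

Free thermal contraction of the whole bar: Σ αᵢΔT Lᵢ = 8.8×10⁻⁶×97×850 + 11.2×10⁻⁶×97×280 = 1.03 mm.
Since the ends are fixed, an axial force P builds up, equal in every segment, with P · Σ Lᵢ/(AᵢEᵢ) = δ_free.
The series flexibility is Σ Lᵢ/(AᵢEᵢ) = 850/(525×111×10³) + 280/(1125×30×10³) = 2.288×10⁻⁵ mm/N.
Hence P = δ_free / Σ(L/AE) = 1.03/2.288×10⁻⁵ = 45 kN (tensile).
σ_{concrete} = P / A = 45000 / 1125 = 40 MPa.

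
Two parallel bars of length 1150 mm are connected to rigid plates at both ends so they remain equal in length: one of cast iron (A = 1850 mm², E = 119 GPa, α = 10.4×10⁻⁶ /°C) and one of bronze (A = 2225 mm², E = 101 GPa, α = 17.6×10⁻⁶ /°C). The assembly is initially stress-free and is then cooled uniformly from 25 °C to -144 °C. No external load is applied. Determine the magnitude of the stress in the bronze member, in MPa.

σ ≈ 60.8 MPa (tensile)

Both members must finish at the same length. With the larger α, the bronze tends to over-contract; the plates restrain it, putting the bronze in tension and the cast iron in compression. With no external load the two internal forces are equal and opposite, magnitude P.
Compatibility of the two members (thermal + elastic change equal): (α₁ − α₂)ΔT = P·[1/(A₁E₁) + 1/(A₂E₂)].
|α₁ − α₂|·ΔT = 7.2×10⁻⁶ × 169 = 0.001217.
1/(A₁E₁) + 1/(A₂E₂) = 1/(1850×119×10³) + 1/(2225×101×10³) = 8.992×10⁻⁹ N⁻¹.
So P = 0.001217 / 8.992×10⁻⁹ = 135.3 kN.
σ_{bronze} = P/A₂ = 135300/2225 = 60.82 MPa, tensile.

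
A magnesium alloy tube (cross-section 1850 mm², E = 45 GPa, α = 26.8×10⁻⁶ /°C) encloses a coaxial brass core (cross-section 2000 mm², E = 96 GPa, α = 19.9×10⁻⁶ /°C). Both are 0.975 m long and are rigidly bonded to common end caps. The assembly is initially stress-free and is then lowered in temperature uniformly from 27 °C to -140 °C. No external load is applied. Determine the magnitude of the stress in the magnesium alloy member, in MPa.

The magnesium alloy has the larger α, so on cooling it would change length more than the brass if both were free. The rigid plates force a common final length, so the magnesium alloy is put into tension and the brass into compression, with equal and opposite forces P (no external load).
Setting the final lengths equal and cancelling L: (α₁ − α₂)ΔT = P/(A₁E₁) + P/(A₂E₂).
|α₁ − α₂|·ΔT = 6.9×10⁻⁶ × 167 = 0.001152.
1/(A₁E₁) + 1/(A₂E₂) = 1/(1850×45×10³) + 1/(2000×96×10³) = 1.722×10⁻⁸ N⁻¹.
So P = 0.001152 / 1.722×10⁻⁸ = 66.92 kN.
σ_{magnesium alloy} = P/A₁ = 66920/1850 = 36.17 MPa, tensile.

σ ≈ 36.2 MPa (tensile)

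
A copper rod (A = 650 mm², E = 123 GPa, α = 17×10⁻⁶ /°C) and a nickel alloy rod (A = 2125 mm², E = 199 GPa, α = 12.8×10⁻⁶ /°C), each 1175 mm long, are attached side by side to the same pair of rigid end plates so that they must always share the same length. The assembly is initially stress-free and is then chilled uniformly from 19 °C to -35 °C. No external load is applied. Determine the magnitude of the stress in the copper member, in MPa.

σ ≈ 23.5 MPa (tensile)

The copper has the larger α, so on cooling it would change length more than the nickel alloy if both were free. The rigid plates force a common final length, so the copper is put into tension and the nickel alloy into compression, with equal and opposite forces P (no external load).
Compatibility of the two members (thermal + elastic change equal): (α₁ − α₂)ΔT = P·[1/(A₁E₁) + 1/(A₂E₂)].
|α₁ − α₂|·ΔT = 4.2×10⁻⁶ × 54 = 0.0002268.
1/(A₁E₁) + 1/(A₂E₂) = 1/(650×123×10³) + 1/(2125×199×10³) = 1.487×10⁻⁸ N⁻¹.
P = 0.0002268 / 1.487×10⁻⁸ = 15250 N = 15.25 kN.
σ_{copper} = P/A₁ = 15250/650 = 23.46 MPa, tensile.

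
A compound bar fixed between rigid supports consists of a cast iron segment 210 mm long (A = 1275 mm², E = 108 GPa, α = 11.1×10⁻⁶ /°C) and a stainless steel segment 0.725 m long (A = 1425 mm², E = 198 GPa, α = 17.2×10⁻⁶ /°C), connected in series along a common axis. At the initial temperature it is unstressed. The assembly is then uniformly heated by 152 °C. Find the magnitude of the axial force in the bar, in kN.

With the walls removed the bar would change length by δ_free = Σ αᵢΔT Lᵢ = 11.1×10⁻⁶×152×210 + 17.2×10⁻⁶×152×725 = 2.25 mm.
The walls prevent any net length change, so an axial force P (same in every segment) develops. Compatibility: P · Σ Lᵢ/(AᵢEᵢ) = δ_free.
Σ Lᵢ/(AᵢEᵢ) = 210/(1275×108×10³) + 725/(1425×198×10³) = 4.095×10⁻⁶ mm/N.
So P = 2.25 / 4.095×10⁻⁶ = 549.4 kN, compressive.

P ≈ 549 kN (compressive)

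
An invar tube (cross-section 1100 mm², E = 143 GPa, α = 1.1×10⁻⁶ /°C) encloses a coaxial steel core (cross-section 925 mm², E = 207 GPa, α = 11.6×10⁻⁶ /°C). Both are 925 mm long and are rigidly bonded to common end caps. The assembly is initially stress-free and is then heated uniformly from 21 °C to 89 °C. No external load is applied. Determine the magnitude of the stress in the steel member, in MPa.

Equilibrium of a rigid end plate with no external load gives equal and opposite internal forces ±P in the two members. Since α_{steel} > α_{invar}, heating drives the steel into compression and the invar into tension.
Equating the net (thermal + elastic) strains gives |α₁ − α₂|·ΔT = P·[1/(A₁E₁) + 1/(A₂E₂)].
|α₁ − α₂|·ΔT = 10.5×10⁻⁶ × 68 = 0.000714.
1/(A₁E₁) + 1/(A₂E₂) = 1/(1100×143×10³) + 1/(925×207×10³) = 1.158×10⁻⁸ N⁻¹.
So P = 0.000714 / 1.158×10⁻⁸ = 61.66 kN.
σ_{steel} = P/A₂ = 61660/925 = 66.66 MPa, compressive.

σ ≈ 66.7 MPa (compressive)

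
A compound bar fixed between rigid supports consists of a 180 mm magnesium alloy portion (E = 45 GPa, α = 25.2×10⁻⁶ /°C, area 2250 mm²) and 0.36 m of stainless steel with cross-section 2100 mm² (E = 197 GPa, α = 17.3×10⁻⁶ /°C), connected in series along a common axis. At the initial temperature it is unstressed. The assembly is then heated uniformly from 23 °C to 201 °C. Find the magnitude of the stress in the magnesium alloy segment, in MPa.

σ ≈ 322 MPa (compressive)

If the supports were absent, the total length change would be Σ αᵢΔT Lᵢ = 25.2×10⁻⁶×178×180 + 17.3×10⁻⁶×178×360 = 1.916 mm.
The rigid supports impose zero overall length change; the single axial force P common to all segments must satisfy P Σ Lᵢ/(AᵢEᵢ) = δ_free.
The series flexibility is Σ Lᵢ/(AᵢEᵢ) = 180/(2250×45×10³) + 360/(2100×197×10³) = 2.648×10⁻⁶ mm/N.
P = 1.916 / 2.648×10⁻⁶ = 723600 N = 723.6 kN, compressive.
σ_{magnesium alloy} = P / A = 723600 / 2250 = 321.6 MPa.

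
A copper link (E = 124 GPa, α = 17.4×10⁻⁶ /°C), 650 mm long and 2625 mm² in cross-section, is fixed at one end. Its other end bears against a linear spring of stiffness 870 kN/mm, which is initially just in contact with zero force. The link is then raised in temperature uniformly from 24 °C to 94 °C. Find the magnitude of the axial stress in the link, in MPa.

If the spring were absent the link would lengthen by αΔT L = 17.4×10⁻⁶ × 70 × 650 = 0.7917 mm.
With a force P in the spring, the elastic change of the link is PL/(AE) and that of the spring is P/k; compatibility requires their sum to equal δ_free.
So P = δ_free / [L/(AE) + 1/k] = 0.7917 / [ 650/(2625×124×10³) + 1/(870×10³) ].
P = 0.7917 / 3.146×10⁻⁶ = 251600 N.
σ = P/A = 251600/2625 = 95.86 MPa.

σ ≈ 95.9 MPa (compressive)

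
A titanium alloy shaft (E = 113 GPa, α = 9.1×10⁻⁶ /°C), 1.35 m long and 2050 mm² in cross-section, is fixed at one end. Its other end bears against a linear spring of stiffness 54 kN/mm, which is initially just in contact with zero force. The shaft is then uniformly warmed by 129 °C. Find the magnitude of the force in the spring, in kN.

P ≈ 65.1 kN

The unrestrained thermal change is αΔT L = 9.1×10⁻⁶ × 129 × 1350 = 1.585 mm.
With a force P in the spring, the elastic change of the shaft is PL/(AE) and that of the spring is P/k; compatibility requires their sum to equal δ_free.
So P = δ_free / [L/(AE) + 1/k] = 1.585 / [ 1350/(2050×113×10³) + 1/(54×10³) ].
P = 1.585 / 2.435×10⁻⁵ = 65090 N.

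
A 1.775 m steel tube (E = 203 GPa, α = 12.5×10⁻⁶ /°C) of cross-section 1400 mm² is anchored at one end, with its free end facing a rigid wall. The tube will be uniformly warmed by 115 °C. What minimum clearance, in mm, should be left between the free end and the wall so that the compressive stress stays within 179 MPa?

g ≈ 0.986 mm

With no wall the tube would lengthen by αΔT L = 12.5×10⁻⁶ × 115 × 1775 = 2.552 mm.
At the allowable stress the elastic shortening the wall may impose is σL/E = 179 × 1775 / (203×10³) = 1.565 mm.
So the gap has to take up the difference, g_min = δ_free − σL/E = 2.552 − 1.565 = 0.9864 mm.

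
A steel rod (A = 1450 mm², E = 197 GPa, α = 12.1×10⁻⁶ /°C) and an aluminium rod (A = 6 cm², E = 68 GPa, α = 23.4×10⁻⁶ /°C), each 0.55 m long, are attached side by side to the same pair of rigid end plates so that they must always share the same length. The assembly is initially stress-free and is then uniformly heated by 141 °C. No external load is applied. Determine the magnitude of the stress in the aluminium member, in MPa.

σ ≈ 94.8 MPa (compressive)

Both members must finish at the same length. With the larger α, the aluminium tends to over-expand; the plates restrain it, putting the aluminium in compression and the steel in tension. With no external load the two internal forces are equal and opposite, magnitude P.
Setting the final lengths equal and cancelling L: (α₁ − α₂)ΔT = P/(A₁E₁) + P/(A₂E₂).
|α₁ − α₂|·ΔT = 11.3×10⁻⁶ × 141 = 0.001593.
1/(A₁E₁) + 1/(A₂E₂) = 1/(1450×197×10³) + 1/(600×68×10³) = 2.801×10⁻⁸ N⁻¹.
So P = 0.001593 / 2.801×10⁻⁸ = 56.88 kN.
σ_{aluminium} = P/A₂ = 56880/600 = 94.8 MPa, compressive.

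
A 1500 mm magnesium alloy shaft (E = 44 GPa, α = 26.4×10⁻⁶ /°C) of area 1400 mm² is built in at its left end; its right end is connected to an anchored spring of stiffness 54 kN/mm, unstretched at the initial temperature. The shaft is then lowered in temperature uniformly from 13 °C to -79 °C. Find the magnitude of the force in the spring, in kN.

If the spring were absent the shaft would shorten by αΔT L = 26.4×10⁻⁶ × 92 × 1500 = 3.643 mm.
Let P be the tensile force in the spring. The shaft extends elastically by PL/(AE) and the spring stretches by P/k; together these equal δ_free.
So P = δ_free / [L/(AE) + 1/k] = 3.643 / [ 1500/(1400×44×10³) + 1/(54×10³) ].
P = 3.643 / 4.287×10⁻⁵ = 84980 N.

P ≈ 85 kN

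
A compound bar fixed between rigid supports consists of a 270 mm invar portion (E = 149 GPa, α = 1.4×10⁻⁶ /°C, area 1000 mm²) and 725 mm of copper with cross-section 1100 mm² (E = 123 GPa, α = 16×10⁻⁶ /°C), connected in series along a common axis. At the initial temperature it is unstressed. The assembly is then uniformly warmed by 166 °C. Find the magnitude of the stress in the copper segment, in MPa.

σ ≈ 252 MPa (compressive)

With the walls removed the bar would change length by δ_free = Σ αᵢΔT Lᵢ = 1.4×10⁻⁶×166×270 + 16×10⁻⁶×166×725 = 1.988 mm.
The walls prevent any net length change, so an axial force P (same in every segment) develops. Compatibility: P · Σ Lᵢ/(AᵢEᵢ) = δ_free.
The series flexibility is Σ Lᵢ/(AᵢEᵢ) = 270/(1000×149×10³) + 725/(1100×123×10³) = 7.171×10⁻⁶ mm/N.
P = 1.988 / 7.171×10⁻⁶ = 277300 N = 277.3 kN, compressive.
σ_{copper} = P / A = 277300 / 1100 = 252.1 MPa.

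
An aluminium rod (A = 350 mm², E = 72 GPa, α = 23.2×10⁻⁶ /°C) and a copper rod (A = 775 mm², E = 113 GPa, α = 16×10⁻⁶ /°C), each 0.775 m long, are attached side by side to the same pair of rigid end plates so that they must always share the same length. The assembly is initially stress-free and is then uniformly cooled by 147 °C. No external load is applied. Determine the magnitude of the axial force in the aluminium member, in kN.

Both members must finish at the same length. With the larger α, the aluminium tends to over-contract; the plates restrain it, putting the aluminium in tension and the copper in compression. With no external load the two internal forces are equal and opposite, magnitude P.
Compatibility of the two members (thermal + elastic change equal): (α₁ − α₂)ΔT = P·[1/(A₁E₁) + 1/(A₂E₂)].
|α₁ − α₂|·ΔT = 7.2×10⁻⁶ × 147 = 0.001058.
1/(A₁E₁) + 1/(A₂E₂) = 1/(350×72×10³) + 1/(775×113×10³) = 5.11×10⁻⁸ N⁻¹.
P = 0.001058 / 5.11×10⁻⁸ = 20710 N = 20.71 kN.

P ≈ 20.7 kN (tensile in the aluminium)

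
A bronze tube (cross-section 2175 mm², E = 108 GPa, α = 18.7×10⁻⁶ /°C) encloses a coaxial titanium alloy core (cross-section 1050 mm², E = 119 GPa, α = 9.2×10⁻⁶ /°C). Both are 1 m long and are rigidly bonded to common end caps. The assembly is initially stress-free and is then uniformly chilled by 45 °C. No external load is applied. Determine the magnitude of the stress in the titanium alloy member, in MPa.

σ ≈ 33.2 MPa (compressive)

The bronze has the larger α, so on cooling it would change length more than the titanium alloy if both were free. The rigid plates force a common final length, so the bronze is put into tension and the titanium alloy into compression, with equal and opposite forces P (no external load).
Compatibility of the two members (thermal + elastic change equal): (α₁ − α₂)ΔT = P·[1/(A₁E₁) + 1/(A₂E₂)].
|α₁ − α₂|·ΔT = 9.5×10⁻⁶ × 45 = 0.0004275.
1/(A₁E₁) + 1/(A₂E₂) = 1/(2175×108×10³) + 1/(1050×119×10³) = 1.226×10⁻⁸ N⁻¹.
So P = 0.0004275 / 1.226×10⁻⁸ = 34.87 kN.
σ_{titanium alloy} = P/A₂ = 34870/1050 = 33.21 MPa, compressive.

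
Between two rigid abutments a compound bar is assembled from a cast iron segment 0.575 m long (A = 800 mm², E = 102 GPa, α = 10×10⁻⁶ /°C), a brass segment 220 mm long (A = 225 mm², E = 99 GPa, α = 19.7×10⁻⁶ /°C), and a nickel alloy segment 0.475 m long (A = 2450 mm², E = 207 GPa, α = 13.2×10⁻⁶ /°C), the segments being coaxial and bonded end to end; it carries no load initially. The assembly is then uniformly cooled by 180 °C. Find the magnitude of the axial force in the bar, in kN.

P ≈ 165 kN (tensile)

Free thermal contraction of the whole bar: Σ αᵢΔT Lᵢ = 10×10⁻⁶×180×575 + 19.7×10⁻⁶×180×220 + 13.2×10⁻⁶×180×475 = 2.944 mm.
The walls prevent any net length change, so an axial force P (same in every segment) develops. Compatibility: P · Σ Lᵢ/(AᵢEᵢ) = δ_free.
Σ Lᵢ/(AᵢEᵢ) = 575/(800×102×10³) + 220/(225×99×10³) + 475/(2450×207×10³) = 1.786×10⁻⁵ mm/N.
P = 2.944 / 1.786×10⁻⁵ = 164800 N = 164.8 kN, tensile.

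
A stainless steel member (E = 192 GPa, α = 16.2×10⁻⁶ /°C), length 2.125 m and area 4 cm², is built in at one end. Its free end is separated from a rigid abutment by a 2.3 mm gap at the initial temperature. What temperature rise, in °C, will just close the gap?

The gap closes when αΔT L = 2.3 mm, since the member is still unstressed at that instant.
So ΔT = g/(αL) = 2.3/(16.2×10⁻⁶ × 2125) = 66.81 °C.

ΔT ≈ 66.8 °C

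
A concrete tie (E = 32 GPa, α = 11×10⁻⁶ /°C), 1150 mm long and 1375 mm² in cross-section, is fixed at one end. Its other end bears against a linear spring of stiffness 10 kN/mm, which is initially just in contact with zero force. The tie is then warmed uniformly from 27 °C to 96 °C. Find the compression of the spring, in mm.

The unrestrained thermal change is αΔT L = 11×10⁻⁶ × 69 × 1150 = 0.8729 mm.
Let P be the compressive force at the spring. The tie shortens elastically by PL/(AE) and the spring compresses by P/k; together these equal δ_free.
P [ L/(AE) + 1/k ] = δ_free → P [ 1150/(1375×32×10³) + 1/(10×10³) ] = 0.8729.
P = 0.8729 / 0.0001261 = 6920 N.
Spring compression = P/k = 6920/(10×10³) = 0.692 mm.

δ ≈ 0.692 mm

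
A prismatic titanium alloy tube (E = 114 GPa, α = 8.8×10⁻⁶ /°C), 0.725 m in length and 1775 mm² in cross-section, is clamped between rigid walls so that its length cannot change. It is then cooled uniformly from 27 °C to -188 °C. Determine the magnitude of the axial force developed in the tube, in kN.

P ≈ 383 kN (tensile)

Full restraint means ε = 0, so the stress is σ = EαΔT = 114×10³ × 8.8×10⁻⁶ × 215 = 215.7 MPa.
P = AEαΔT = 1775 × 114×10³ × 8.8×10⁻⁶ × 215 = 382.8 kN (tensile).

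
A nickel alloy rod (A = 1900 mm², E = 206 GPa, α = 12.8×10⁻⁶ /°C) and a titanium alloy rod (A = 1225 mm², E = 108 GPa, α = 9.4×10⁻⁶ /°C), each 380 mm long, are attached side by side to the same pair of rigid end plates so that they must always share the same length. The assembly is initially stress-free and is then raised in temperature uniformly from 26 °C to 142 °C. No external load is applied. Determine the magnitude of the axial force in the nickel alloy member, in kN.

The nickel alloy has the larger α, so on heating it would change length more than the titanium alloy if both were free. The rigid plates force a common final length, so the nickel alloy is put into compression and the titanium alloy into tension, with equal and opposite forces P (no external load).
Equating the net (thermal + elastic) strains gives |α₁ − α₂|·ΔT = P·[1/(A₁E₁) + 1/(A₂E₂)].
|α₁ − α₂|·ΔT = 3.4×10⁻⁶ × 116 = 0.0003944.
1/(A₁E₁) + 1/(A₂E₂) = 1/(1900×206×10³) + 1/(1225×108×10³) = 1.011×10⁻⁸ N⁻¹.
So P = 0.0003944 / 1.011×10⁻⁸ = 39 kN.

P ≈ 39 kN (compressive in the nickel alloy)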